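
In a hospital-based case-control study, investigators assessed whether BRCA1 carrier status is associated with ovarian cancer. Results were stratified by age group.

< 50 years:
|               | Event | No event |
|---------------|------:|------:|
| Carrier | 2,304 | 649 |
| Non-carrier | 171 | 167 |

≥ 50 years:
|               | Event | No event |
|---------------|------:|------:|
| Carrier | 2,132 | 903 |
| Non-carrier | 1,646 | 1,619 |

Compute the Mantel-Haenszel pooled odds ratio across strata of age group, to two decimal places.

2.47

OR_MH = Σ(aᵢdᵢ/nᵢ) / Σ(bᵢcᵢ/nᵢ), where nᵢ is the stratum total.
Stratum 1 (< 50 years): n = 3291; a·d/n = 2304·167/3291 = 116.9152; b·c/n = 649·171/3291 = 33.7220
Stratum 2 (≥ 50 years): n = 6300; a·d/n = 2132·1619/6300 = 547.8902; b·c/n = 903·1646/6300 = 235.9267
OR_MH = (116.9152 + 547.8902) / (33.7220 + 235.9267) = 664.8054 / 269.6486 = 2.46545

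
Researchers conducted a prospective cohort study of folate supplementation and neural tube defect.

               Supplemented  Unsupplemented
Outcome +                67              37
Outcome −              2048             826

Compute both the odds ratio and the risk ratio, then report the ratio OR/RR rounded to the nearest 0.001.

Reading the table with exposure as columns: a = 67 (Supplemented, case), b = 2048 (Supplemented, non-case), c = 37 (Unsupplemented, case), d = 826.
OR = (67·826)/(2048·37) = 55342/75776 = 0.73034
Risk in exposed = 67/2115 = 0.03168; risk in unexposed = 37/863 = 0.04287; RR = 0.73888
OR/RR = 0.73034 / 0.73888 = 0.98844
The outcome is rare in both groups, so OR ≈ RR (ratio near 1).

0.988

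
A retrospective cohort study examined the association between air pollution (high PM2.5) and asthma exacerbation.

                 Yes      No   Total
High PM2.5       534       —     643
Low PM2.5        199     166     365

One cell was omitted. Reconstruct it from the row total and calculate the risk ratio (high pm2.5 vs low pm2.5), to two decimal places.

1.52

The missing cell is in the exposed row: 643 − 534 = 109.
So a = 534, b = 109, c = 199, d = 166.
RR = [a/(a+b)] / [c/(c+d)] = (534/643) / (199/365) = 0.83048/0.54521 = 1.52325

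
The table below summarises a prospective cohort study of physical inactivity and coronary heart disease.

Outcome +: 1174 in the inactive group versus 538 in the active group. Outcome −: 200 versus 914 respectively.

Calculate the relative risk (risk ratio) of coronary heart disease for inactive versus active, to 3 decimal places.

From the description: a = 1174, b = 200, c = 538, d = 914.
Risk in exposed = 1174/1374 = 0.85444; risk in unexposed = 538/1452 = 0.37052.
RR = 0.85444 / 0.37052 = 2.30603
The risk among the exposed is 2.31 times that among the unexposed.

2.306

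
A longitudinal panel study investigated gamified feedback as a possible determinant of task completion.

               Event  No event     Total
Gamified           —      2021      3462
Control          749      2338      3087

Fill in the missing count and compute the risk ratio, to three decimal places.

1.716

The missing cell is in the exposed row: 3462 − 2021 = 1441.
So a = 1441, b = 2021, c = 749, d = 2338.
RR = [a/(a+b)] / [c/(c+d)] = (1441/3462) / (749/3087) = 0.41623/0.24263 = 1.71550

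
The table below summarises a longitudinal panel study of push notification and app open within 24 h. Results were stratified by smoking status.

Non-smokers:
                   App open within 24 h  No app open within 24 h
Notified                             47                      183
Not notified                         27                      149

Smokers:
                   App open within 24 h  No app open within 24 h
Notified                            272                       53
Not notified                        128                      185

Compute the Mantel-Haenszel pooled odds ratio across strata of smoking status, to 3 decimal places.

OR_MH = Σ(aᵢdᵢ/nᵢ) / Σ(bᵢcᵢ/nᵢ), where nᵢ is the stratum total.
Stratum 1 (Non-smokers): n = 406; a·d/n = 47·149/406 = 17.2488; b·c/n = 183·27/406 = 12.1700
Stratum 2 (Smokers): n = 638; a·d/n = 272·185/638 = 78.8715; b·c/n = 53·128/638 = 10.6332
OR_MH = (17.2488 + 78.8715) / (12.1700 + 10.6332) = 96.1202 / 22.8032 = 4.21521

4.215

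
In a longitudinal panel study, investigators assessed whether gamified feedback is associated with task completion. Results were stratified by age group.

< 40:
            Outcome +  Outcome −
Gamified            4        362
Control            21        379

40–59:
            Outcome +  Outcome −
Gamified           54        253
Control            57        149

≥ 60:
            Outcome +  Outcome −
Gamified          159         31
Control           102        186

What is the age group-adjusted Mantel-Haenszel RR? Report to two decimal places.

RR_MH = Σ(aᵢ·n₀ᵢ/nᵢ) / Σ(cᵢ·n₁ᵢ/nᵢ), with n₁ᵢ = aᵢ+bᵢ (exposed), n₀ᵢ = cᵢ+dᵢ (unexposed), nᵢ = n₁ᵢ+n₀ᵢ.
Stratum 1 (< 40): n₁ = 366, n₀ = 400, n = 766; a·n₀/n = 4·400/766 = 2.0888; c·n₁/n = 21·366/766 = 10.0339
Stratum 2 (40–59): n₁ = 307, n₀ = 206, n = 513; a·n₀/n = 54·206/513 = 21.6842; c·n₁/n = 57·307/513 = 34.1111
Stratum 3 (≥ 60): n₁ = 190, n₀ = 288, n = 478; a·n₀/n = 159·288/478 = 95.7992; c·n₁/n = 102·190/478 = 40.5439
RR_MH = (2.0888 + 21.6842 + 95.7992) / (10.0339 + 34.1111 + 40.5439) = 119.5721 / 84.6890 = 1.41190

1.41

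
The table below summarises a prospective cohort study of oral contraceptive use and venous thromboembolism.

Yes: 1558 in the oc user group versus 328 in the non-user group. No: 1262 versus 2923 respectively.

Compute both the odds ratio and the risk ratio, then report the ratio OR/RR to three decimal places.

2.009

From the description: a = 1558, b = 1262, c = 328, d = 2923.
OR = (1558·2923)/(1262·328) = 4554034/413936 = 11.00178
Risk in exposed = 1558/2820 = 0.55248; risk in unexposed = 328/3251 = 0.10089; RR = 5.47598
OR/RR = 11.00178 / 5.47598 = 2.00910
The outcome is not rare, so the OR lies further from 1 than the RR.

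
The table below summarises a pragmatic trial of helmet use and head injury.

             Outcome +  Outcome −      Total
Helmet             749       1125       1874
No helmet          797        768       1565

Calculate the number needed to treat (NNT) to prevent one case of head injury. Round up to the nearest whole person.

10

Risk in treated group = 749/1874 = 0.39968; risk in control = 797/1565 = 0.50927.
Absolute risk reduction = 0.50927 − 0.39968 = 0.10959
NNT = 1 / ARR = 1 / 0.10959 = 9.125 → round up → 10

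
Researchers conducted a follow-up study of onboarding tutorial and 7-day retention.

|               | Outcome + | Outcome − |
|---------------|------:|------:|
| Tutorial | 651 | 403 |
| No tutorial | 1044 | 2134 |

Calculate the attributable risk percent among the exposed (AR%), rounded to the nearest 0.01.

Cells: a = 651, b = 403, c = 1044, d = 2134.
Risk in exposed = 651/1054 = 0.61765; risk in unexposed = 1044/3178 = 0.32851.
RR = 0.61765/0.32851 = 1.88016
AR% = (RR − 1)/RR × 100 = (1.88016 − 1)/1.88016 × 100 = 46.8129%

46.81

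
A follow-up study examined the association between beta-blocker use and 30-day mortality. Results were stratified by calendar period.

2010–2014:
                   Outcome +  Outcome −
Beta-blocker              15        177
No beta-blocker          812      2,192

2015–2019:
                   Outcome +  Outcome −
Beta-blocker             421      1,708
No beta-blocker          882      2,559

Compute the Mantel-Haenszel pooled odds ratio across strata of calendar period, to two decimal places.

0.65

OR_MH = Σ(aᵢdᵢ/nᵢ) / Σ(bᵢcᵢ/nᵢ), where nᵢ is the stratum total.
Stratum 1 (2010–2014): n = 3196; a·d/n = 15·2192/3196 = 10.2879; b·c/n = 177·812/3196 = 44.9700
Stratum 2 (2015–2019): n = 5570; a·d/n = 421·2559/5570 = 193.4181; b·c/n = 1708·882/5570 = 270.4589
OR_MH = (10.2879 + 193.4181) / (44.9700 + 270.4589) = 203.7060 / 315.4288 = 0.64581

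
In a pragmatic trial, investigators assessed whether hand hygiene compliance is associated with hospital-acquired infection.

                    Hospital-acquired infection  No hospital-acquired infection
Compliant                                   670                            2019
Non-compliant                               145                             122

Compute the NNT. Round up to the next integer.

Risk in treated group = 670/2689 = 0.24916; risk in control = 145/267 = 0.54307.
Absolute risk reduction = 0.54307 − 0.24916 = 0.29391
NNT = 1 / ARR = 1 / 0.29391 = 3.402 → round up → 4

4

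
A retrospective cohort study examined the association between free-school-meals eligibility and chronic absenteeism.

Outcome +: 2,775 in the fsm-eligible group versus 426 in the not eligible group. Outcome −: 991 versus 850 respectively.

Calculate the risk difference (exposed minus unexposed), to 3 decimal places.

0.403

From the description: a = 2775, b = 991, c = 426, d = 850.
Risk in exposed = 2775/3766 = 0.736856; risk in unexposed = 426/1276 = 0.333856.
Risk difference = 0.736856 − 0.333856 = 0.403000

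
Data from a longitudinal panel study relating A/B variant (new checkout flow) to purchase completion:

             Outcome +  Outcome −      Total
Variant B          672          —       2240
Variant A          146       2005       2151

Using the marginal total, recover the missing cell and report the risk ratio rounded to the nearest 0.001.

4.420

The missing cell is in the exposed row: 2240 − 672 = 1568.
So a = 672, b = 1568, c = 146, d = 2005.
RR = [a/(a+b)] / [c/(c+d)] = (672/2240) / (146/2151) = 0.30000/0.06788 = 4.41986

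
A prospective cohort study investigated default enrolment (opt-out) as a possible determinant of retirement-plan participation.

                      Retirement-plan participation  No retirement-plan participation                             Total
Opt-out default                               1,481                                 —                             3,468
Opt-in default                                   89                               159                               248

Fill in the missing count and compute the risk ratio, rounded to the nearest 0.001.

1.190

The missing cell is in the exposed row: 3468 − 1481 = 1987.
So a = 1481, b = 1987, c = 89, d = 159.
RR = [a/(a+b)] / [c/(c+d)] = (1481/3468) / (89/248) = 0.42705/0.35887 = 1.18997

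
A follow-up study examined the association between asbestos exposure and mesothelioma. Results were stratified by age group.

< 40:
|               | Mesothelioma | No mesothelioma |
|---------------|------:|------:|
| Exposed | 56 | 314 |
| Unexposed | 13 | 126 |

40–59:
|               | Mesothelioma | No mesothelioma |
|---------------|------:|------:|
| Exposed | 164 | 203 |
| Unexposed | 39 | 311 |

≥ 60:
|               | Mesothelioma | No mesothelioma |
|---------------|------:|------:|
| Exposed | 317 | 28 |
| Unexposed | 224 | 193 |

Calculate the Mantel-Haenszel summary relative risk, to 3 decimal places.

RR_MH = Σ(aᵢ·n₀ᵢ/nᵢ) / Σ(cᵢ·n₁ᵢ/nᵢ), with n₁ᵢ = aᵢ+bᵢ (exposed), n₀ᵢ = cᵢ+dᵢ (unexposed), nᵢ = n₁ᵢ+n₀ᵢ.
Stratum 1 (< 40): n₁ = 370, n₀ = 139, n = 509; a·n₀/n = 56·139/509 = 15.2927; c·n₁/n = 13·370/509 = 9.4499
Stratum 2 (40–59): n₁ = 367, n₀ = 350, n = 717; a·n₀/n = 164·350/717 = 80.0558; c·n₁/n = 39·367/717 = 19.9623
Stratum 3 (≥ 60): n₁ = 345, n₀ = 417, n = 762; a·n₀/n = 317·417/762 = 173.4764; c·n₁/n = 224·345/762 = 101.4173
RR_MH = (15.2927 + 80.0558 + 173.4764) / (9.4499 + 19.9623 + 101.4173) = 268.8249 / 130.8296 = 2.05477

2.055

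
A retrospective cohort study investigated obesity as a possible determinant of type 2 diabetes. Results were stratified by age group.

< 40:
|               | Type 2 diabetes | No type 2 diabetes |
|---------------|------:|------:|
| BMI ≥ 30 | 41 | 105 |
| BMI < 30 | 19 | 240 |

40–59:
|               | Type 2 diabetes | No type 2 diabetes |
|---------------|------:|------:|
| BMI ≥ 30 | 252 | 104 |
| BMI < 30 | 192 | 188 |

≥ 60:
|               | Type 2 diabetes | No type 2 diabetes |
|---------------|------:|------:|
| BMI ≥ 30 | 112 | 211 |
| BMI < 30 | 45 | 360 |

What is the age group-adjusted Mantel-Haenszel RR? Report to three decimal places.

RR_MH = Σ(aᵢ·n₀ᵢ/nᵢ) / Σ(cᵢ·n₁ᵢ/nᵢ), with n₁ᵢ = aᵢ+bᵢ (exposed), n₀ᵢ = cᵢ+dᵢ (unexposed), nᵢ = n₁ᵢ+n₀ᵢ.
Stratum 1 (< 40): n₁ = 146, n₀ = 259, n = 405; a·n₀/n = 41·259/405 = 26.2198; c·n₁/n = 19·146/405 = 6.8494
Stratum 2 (40–59): n₁ = 356, n₀ = 380, n = 736; a·n₀/n = 252·380/736 = 130.1087; c·n₁/n = 192·356/736 = 92.8696
Stratum 3 (≥ 60): n₁ = 323, n₀ = 405, n = 728; a·n₀/n = 112·405/728 = 62.3077; c·n₁/n = 45·323/728 = 19.9657
RR_MH = (26.2198 + 130.1087 + 62.3077) / (6.8494 + 92.8696 + 19.9657) = 218.6361 / 119.6846 = 1.82677

1.827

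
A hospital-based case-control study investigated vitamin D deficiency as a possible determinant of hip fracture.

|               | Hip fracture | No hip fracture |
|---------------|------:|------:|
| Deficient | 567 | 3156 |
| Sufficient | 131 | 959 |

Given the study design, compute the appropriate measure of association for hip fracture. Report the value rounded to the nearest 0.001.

Cells: a = 567, b = 3156, c = 131, d = 959.
This is a hospital-based case-control study: participants were sampled on outcome status, so risks in the source population cannot be estimated directly — relative risk is not valid here. The odds ratio is the appropriate measure.
OR = (a·d)/(b·c) = (567 × 959) / (3156 × 131) = 543753 / 413436 = 1.31520

1.315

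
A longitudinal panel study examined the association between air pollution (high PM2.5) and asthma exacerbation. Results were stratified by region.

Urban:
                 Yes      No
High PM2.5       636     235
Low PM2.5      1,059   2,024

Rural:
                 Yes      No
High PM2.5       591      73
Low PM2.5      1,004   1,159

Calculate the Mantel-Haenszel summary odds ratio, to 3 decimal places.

6.390

OR_MH = Σ(aᵢdᵢ/nᵢ) / Σ(bᵢcᵢ/nᵢ), where nᵢ is the stratum total.
Stratum 1 (Urban): n = 3954; a·d/n = 636·2024/3954 = 325.5599; b·c/n = 235·1059/3954 = 62.9401
Stratum 2 (Rural): n = 2827; a·d/n = 591·1159/2827 = 242.2954; b·c/n = 73·1004/2827 = 25.9257
OR_MH = (325.5599 + 242.2954) / (62.9401 + 25.9257) = 567.8553 / 88.8658 = 6.39003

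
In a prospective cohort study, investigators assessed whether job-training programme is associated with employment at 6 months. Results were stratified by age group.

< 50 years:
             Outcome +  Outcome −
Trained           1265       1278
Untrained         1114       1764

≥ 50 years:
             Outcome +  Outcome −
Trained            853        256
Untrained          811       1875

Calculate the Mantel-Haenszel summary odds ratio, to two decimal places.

2.63

OR_MH = Σ(aᵢdᵢ/nᵢ) / Σ(bᵢcᵢ/nᵢ), where nᵢ is the stratum total.
Stratum 1 (< 50 years): n = 5421; a·d/n = 1265·1764/5421 = 411.6325; b·c/n = 1278·1114/5421 = 262.6253
Stratum 2 (≥ 50 years): n = 3795; a·d/n = 853·1875/3795 = 421.4427; b·c/n = 256·811/3795 = 54.7078
OR_MH = (411.6325 + 421.4427) / (262.6253 + 54.7078) = 833.0752 / 317.3331 = 2.62524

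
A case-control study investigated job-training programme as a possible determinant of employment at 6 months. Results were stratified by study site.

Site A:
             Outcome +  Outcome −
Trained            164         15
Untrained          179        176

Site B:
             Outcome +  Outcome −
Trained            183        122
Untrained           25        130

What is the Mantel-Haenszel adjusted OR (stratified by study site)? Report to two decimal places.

9.07

OR_MH = Σ(aᵢdᵢ/nᵢ) / Σ(bᵢcᵢ/nᵢ), where nᵢ is the stratum total.
Stratum 1 (Site A): n = 534; a·d/n = 164·176/534 = 54.0524; b·c/n = 15·179/534 = 5.0281
Stratum 2 (Site B): n = 460; a·d/n = 183·130/460 = 51.7174; b·c/n = 122·25/460 = 6.6304
OR_MH = (54.0524 + 51.7174) / (5.0281 + 6.6304) = 105.7698 / 11.6585 = 9.07232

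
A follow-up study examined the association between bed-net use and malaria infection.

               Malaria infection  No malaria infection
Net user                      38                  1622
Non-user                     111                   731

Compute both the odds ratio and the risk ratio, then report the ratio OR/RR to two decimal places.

Cells: a = 38, b = 1622, c = 111, d = 731.
OR = (38·731)/(1622·111) = 27778/180042 = 0.15429
Risk in exposed = 38/1660 = 0.02289; risk in unexposed = 111/842 = 0.13183; RR = 0.17365
OR/RR = 0.15429 / 0.17365 = 0.88851
The outcome is not rare, so the OR lies further from 1 than the RR.

0.89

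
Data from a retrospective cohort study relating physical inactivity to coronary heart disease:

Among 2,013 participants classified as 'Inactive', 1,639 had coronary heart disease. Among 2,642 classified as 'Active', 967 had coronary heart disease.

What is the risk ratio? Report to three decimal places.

From the description: a = 1639, b = 374, c = 967, d = 1675.
Risk in exposed = 1639/2013 = 0.81421; risk in unexposed = 967/2642 = 0.36601.
RR = 0.81421 / 0.36601 = 2.22455
The risk among the exposed is 2.22 times that among the unexposed.

2.225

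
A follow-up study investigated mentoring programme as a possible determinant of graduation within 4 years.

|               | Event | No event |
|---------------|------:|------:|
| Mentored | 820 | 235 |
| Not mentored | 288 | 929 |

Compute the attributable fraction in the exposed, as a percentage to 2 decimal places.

Cells: a = 820, b = 235, c = 288, d = 929.
Risk in exposed = 820/1055 = 0.77725; risk in unexposed = 288/1217 = 0.23665.
RR = 0.77725/0.23665 = 3.28443
AR% = (RR − 1)/RR × 100 = (3.28443 − 1)/3.28443 × 100 = 69.5533%

69.55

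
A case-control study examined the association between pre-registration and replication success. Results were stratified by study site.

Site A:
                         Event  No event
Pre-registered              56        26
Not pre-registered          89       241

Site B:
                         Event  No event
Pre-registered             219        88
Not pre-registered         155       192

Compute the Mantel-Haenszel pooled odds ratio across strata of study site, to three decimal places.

3.666

OR_MH = Σ(aᵢdᵢ/nᵢ) / Σ(bᵢcᵢ/nᵢ), where nᵢ is the stratum total.
Stratum 1 (Site A): n = 412; a·d/n = 56·241/412 = 32.7573; b·c/n = 26·89/412 = 5.6165
Stratum 2 (Site B): n = 654; a·d/n = 219·192/654 = 64.2936; b·c/n = 88·155/654 = 20.8563
OR_MH = (32.7573 + 64.2936) / (5.6165 + 20.8563) = 97.0509 / 26.4728 = 3.66606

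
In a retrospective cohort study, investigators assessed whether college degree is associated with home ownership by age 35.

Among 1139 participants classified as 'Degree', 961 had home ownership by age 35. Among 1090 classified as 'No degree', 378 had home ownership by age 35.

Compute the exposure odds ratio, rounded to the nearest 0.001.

10.169

From the description: a = 961, b = 178, c = 378, d = 712.
OR = (a·d)/(b·c) = (961 × 712) / (178 × 378) = 684232 / 67284 = 10.16931
The odds of home ownership by age 35 are about 10.17 times as high in the degree group.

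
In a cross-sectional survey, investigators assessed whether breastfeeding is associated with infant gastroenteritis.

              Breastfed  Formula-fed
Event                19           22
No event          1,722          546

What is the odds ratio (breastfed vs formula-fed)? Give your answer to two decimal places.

Reading the table with exposure as columns: a = 19 (Breastfed, case), b = 1722 (Breastfed, non-case), c = 22 (Formula-fed, case), d = 546.
OR = (a·d)/(b·c) = (19 × 546) / (1722 × 22) = 10374 / 37884 = 0.27384
Exposure is associated with lower odds of infant gastroenteritis (OR = 0.27 < 1).

0.27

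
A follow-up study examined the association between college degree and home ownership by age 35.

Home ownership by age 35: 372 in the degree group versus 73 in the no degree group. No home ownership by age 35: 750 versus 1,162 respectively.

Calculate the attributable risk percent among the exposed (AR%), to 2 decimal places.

82.17

From the description: a = 372, b = 750, c = 73, d = 1162.
Risk in exposed = 372/1122 = 0.33155; risk in unexposed = 73/1235 = 0.05911.
RR = 0.33155/0.05911 = 5.60911
AR% = (RR − 1)/RR × 100 = (5.60911 − 1)/5.60911 × 100 = 82.1719%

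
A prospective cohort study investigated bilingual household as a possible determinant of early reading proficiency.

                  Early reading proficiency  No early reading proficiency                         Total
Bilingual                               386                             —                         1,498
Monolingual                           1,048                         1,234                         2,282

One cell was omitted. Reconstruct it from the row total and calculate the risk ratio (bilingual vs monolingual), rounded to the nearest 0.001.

0.561

The missing cell is in the exposed row: 1498 − 386 = 1112.
So a = 386, b = 1112, c = 1048, d = 1234.
RR = [a/(a+b)] / [c/(c+d)] = (386/1498) / (1048/2282) = 0.25768/0.45925 = 0.56109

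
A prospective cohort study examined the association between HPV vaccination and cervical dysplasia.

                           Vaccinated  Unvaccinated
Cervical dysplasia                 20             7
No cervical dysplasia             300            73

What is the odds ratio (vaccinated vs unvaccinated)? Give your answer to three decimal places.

Reading the table with exposure as columns: a = 20 (Vaccinated, case), b = 300 (Vaccinated, non-case), c = 7 (Unvaccinated, case), d = 73.
OR = (a·d)/(b·c) = (20 × 73) / (300 × 7) = 1460 / 2100 = 0.69524
Exposure is associated with lower odds of cervical dysplasia (OR = 0.70 < 1).

0.695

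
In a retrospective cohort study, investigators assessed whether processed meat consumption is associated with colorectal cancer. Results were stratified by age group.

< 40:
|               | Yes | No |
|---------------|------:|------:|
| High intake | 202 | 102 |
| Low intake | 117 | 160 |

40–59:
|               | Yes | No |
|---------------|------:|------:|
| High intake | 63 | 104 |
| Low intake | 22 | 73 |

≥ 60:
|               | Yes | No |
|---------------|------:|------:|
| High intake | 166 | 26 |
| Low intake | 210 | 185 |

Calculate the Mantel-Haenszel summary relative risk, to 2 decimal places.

1.60

RR_MH = Σ(aᵢ·n₀ᵢ/nᵢ) / Σ(cᵢ·n₁ᵢ/nᵢ), with n₁ᵢ = aᵢ+bᵢ (exposed), n₀ᵢ = cᵢ+dᵢ (unexposed), nᵢ = n₁ᵢ+n₀ᵢ.
Stratum 1 (< 40): n₁ = 304, n₀ = 277, n = 581; a·n₀/n = 202·277/581 = 96.3064; c·n₁/n = 117·304/581 = 61.2186
Stratum 2 (40–59): n₁ = 167, n₀ = 95, n = 262; a·n₀/n = 63·95/262 = 22.8435; c·n₁/n = 22·167/262 = 14.0229
Stratum 3 (≥ 60): n₁ = 192, n₀ = 395, n = 587; a·n₀/n = 166·395/587 = 111.7036; c·n₁/n = 210·192/587 = 68.6882
RR_MH = (96.3064 + 22.8435 + 111.7036) / (61.2186 + 14.0229 + 68.6882) = 230.8535 / 143.9297 = 1.60393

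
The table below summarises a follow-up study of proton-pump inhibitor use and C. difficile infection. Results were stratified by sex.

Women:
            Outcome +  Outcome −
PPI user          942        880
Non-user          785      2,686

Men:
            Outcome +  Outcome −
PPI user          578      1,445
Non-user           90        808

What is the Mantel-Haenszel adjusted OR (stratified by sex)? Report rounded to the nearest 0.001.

OR_MH = Σ(aᵢdᵢ/nᵢ) / Σ(bᵢcᵢ/nᵢ), where nᵢ is the stratum total.
Stratum 1 (Women): n = 5293; a·d/n = 942·2686/5293 = 478.0299; b·c/n = 880·785/5293 = 130.5120
Stratum 2 (Men): n = 2921; a·d/n = 578·808/2921 = 159.8850; b·c/n = 1445·90/2921 = 44.5224
OR_MH = (478.0299 + 159.8850) / (130.5120 + 44.5224) = 637.9148 / 175.0344 = 3.64451

3.645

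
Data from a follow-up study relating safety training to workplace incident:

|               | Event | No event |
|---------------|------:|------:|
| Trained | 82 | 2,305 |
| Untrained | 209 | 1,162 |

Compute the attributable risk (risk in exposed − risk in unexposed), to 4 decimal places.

Cells: a = 82, b = 2305, c = 209, d = 1162.
Risk in exposed = 82/2387 = 0.034353; risk in unexposed = 209/1371 = 0.152443.
Risk difference = 0.034353 − 0.152443 = -0.118091

-0.1181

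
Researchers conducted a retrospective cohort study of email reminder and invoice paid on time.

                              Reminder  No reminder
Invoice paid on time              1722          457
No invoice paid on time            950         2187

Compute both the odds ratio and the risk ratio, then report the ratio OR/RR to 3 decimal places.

2.326

Reading the table with exposure as columns: a = 1722 (Reminder, case), b = 950 (Reminder, non-case), c = 457 (No reminder, case), d = 2187.
OR = (1722·2187)/(950·457) = 3766014/434150 = 8.67445
Risk in exposed = 1722/2672 = 0.64446; risk in unexposed = 457/2644 = 0.17284; RR = 3.72857
OR/RR = 8.67445 / 3.72857 = 2.32648
The outcome is not rare, so the OR lies further from 1 than the RR.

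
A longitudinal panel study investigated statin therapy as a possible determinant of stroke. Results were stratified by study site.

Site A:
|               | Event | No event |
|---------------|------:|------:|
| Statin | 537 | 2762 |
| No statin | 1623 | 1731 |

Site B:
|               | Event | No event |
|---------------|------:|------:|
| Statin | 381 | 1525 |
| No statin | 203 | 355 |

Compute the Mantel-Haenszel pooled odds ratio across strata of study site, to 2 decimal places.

0.24

OR_MH = Σ(aᵢdᵢ/nᵢ) / Σ(bᵢcᵢ/nᵢ), where nᵢ is the stratum total.
Stratum 1 (Site A): n = 6653; a·d/n = 537·1731/6653 = 139.7185; b·c/n = 2762·1623/6653 = 673.7902
Stratum 2 (Site B): n = 2464; a·d/n = 381·355/2464 = 54.8925; b·c/n = 1525·203/2464 = 125.6392
OR_MH = (139.7185 + 54.8925) / (673.7902 + 125.6392) = 194.6109 / 799.4294 = 0.24344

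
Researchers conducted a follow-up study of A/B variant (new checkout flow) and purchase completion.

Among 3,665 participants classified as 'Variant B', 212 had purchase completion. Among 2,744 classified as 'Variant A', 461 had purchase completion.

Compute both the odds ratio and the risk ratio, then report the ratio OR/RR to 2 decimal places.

0.88

From the description: a = 212, b = 3453, c = 461, d = 2283.
OR = (212·2283)/(3453·461) = 483996/1591833 = 0.30405
Risk in exposed = 212/3665 = 0.05784; risk in unexposed = 461/2744 = 0.16800; RR = 0.34431
OR/RR = 0.30405 / 0.34431 = 0.88308
The outcome is not rare, so the OR lies further from 1 than the RR.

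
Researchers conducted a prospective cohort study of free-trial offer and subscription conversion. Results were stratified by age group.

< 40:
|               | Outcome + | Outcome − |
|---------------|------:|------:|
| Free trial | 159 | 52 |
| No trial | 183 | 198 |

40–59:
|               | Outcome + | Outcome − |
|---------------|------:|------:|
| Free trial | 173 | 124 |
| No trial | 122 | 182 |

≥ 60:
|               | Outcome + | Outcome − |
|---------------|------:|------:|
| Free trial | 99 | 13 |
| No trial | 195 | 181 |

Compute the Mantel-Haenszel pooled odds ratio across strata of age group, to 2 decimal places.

3.06

OR_MH = Σ(aᵢdᵢ/nᵢ) / Σ(bᵢcᵢ/nᵢ), where nᵢ is the stratum total.
Stratum 1 (< 40): n = 592; a·d/n = 159·198/592 = 53.1791; b·c/n = 52·183/592 = 16.0743
Stratum 2 (40–59): n = 601; a·d/n = 173·182/601 = 52.3894; b·c/n = 124·122/601 = 25.1714
Stratum 3 (≥ 60): n = 488; a·d/n = 99·181/488 = 36.7193; b·c/n = 13·195/488 = 5.1947
OR_MH = (53.1791 + 52.3894 + 36.7193) / (16.0743 + 25.1714 + 5.1947) = 142.2877 / 46.4404 = 3.06388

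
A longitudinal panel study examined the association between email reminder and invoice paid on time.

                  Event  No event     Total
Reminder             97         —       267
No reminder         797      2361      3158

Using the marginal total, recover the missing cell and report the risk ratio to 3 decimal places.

1.440

The missing cell is in the exposed row: 267 − 97 = 170.
So a = 97, b = 170, c = 797, d = 2361.
RR = [a/(a+b)] / [c/(c+d)] = (97/267) / (797/3158) = 0.36330/0.25237 = 1.43951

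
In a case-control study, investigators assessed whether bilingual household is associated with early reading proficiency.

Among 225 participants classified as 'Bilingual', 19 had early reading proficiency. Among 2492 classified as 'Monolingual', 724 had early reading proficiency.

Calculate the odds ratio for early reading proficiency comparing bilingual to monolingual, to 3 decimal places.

From the description: a = 19, b = 206, c = 724, d = 1768.
OR = (a·d)/(b·c) = (19 × 1768) / (206 × 724) = 33592 / 149144 = 0.22523
Exposure is associated with lower odds of early reading proficiency (OR = 0.23 < 1).

0.225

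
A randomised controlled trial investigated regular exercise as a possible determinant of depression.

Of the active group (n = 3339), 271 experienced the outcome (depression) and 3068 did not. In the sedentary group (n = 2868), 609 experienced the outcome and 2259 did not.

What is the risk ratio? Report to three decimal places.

From the description: a = 271, b = 3068, c = 609, d = 2259.
Risk in exposed = 271/3339 = 0.08116; risk in unexposed = 609/2868 = 0.21234.
RR = 0.08116 / 0.21234 = 0.38222
The risk is 62% lower among the exposed than among the unexposed.

0.382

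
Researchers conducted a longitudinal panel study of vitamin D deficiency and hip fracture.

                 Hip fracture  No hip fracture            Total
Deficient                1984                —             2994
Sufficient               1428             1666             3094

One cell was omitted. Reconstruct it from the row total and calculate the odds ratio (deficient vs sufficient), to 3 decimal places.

2.292

The missing cell is in the exposed row: 2994 − 1984 = 1010.
So a = 1984, b = 1010, c = 1428, d = 1666.
OR = (a·d)/(b·c) = (1984 × 1666) / (1010 × 1428) = 3305344 / 1442280 = 2.29175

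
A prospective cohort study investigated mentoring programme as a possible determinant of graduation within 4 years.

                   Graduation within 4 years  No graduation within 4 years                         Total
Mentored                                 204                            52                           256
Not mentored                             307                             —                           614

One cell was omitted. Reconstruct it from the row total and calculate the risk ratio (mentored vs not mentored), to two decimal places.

1.59

The missing cell is in the unexposed row: 614 − 307 = 307.
So a = 204, b = 52, c = 307, d = 307.
RR = [a/(a+b)] / [c/(c+d)] = (204/256) / (307/614) = 0.79688/0.50000 = 1.59375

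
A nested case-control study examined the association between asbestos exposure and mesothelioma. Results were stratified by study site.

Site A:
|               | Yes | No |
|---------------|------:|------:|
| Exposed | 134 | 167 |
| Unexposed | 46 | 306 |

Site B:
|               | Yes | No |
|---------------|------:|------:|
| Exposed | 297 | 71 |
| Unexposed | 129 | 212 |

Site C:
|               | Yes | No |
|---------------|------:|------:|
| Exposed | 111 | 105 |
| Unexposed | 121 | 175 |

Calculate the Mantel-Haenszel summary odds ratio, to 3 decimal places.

OR_MH = Σ(aᵢdᵢ/nᵢ) / Σ(bᵢcᵢ/nᵢ), where nᵢ is the stratum total.
Stratum 1 (Site A): n = 653; a·d/n = 134·306/653 = 62.7933; b·c/n = 167·46/653 = 11.7642
Stratum 2 (Site B): n = 709; a·d/n = 297·212/709 = 88.8068; b·c/n = 71·129/709 = 12.9182
Stratum 3 (Site C): n = 512; a·d/n = 111·175/512 = 37.9395; b·c/n = 105·121/512 = 24.8145
OR_MH = (62.7933 + 88.8068 + 37.9395) / (11.7642 + 12.9182 + 24.8145) = 189.5395 / 49.4968 = 3.82933

3.829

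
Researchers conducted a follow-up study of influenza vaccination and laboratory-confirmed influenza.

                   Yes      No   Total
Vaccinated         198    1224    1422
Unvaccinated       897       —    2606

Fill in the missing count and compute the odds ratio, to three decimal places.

0.308

The missing cell is in the unexposed row: 2606 − 897 = 1709.
So a = 198, b = 1224, c = 897, d = 1709.
OR = (a·d)/(b·c) = (198 × 1709) / (1224 × 897) = 338382 / 1097928 = 0.30820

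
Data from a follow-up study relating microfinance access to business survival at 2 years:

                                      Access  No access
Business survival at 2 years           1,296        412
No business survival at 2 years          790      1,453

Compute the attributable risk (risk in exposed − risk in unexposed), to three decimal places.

Reading the table with exposure as columns: a = 1296 (Access, case), b = 790 (Access, non-case), c = 412 (No access, case), d = 1453.
Risk in exposed = 1296/2086 = 0.621285; risk in unexposed = 412/1865 = 0.220912.
Risk difference = 0.621285 − 0.220912 = 0.400373

0.400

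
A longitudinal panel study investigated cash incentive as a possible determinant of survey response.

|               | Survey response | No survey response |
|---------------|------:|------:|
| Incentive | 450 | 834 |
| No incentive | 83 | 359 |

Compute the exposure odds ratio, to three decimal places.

2.334

Cells: a = 450, b = 834, c = 83, d = 359.
OR = (a·d)/(b·c) = (450 × 359) / (834 × 83) = 161550 / 69222 = 2.33380
The odds of survey response are about 2.33 times as high in the incentive group.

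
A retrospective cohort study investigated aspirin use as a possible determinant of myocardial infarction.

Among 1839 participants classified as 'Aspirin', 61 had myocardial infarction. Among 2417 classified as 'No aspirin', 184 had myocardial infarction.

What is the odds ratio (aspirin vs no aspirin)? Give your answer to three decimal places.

0.416

From the description: a = 61, b = 1778, c = 184, d = 2233.
OR = (a·d)/(b·c) = (61 × 2233) / (1778 × 184) = 136213 / 327152 = 0.41636
Exposure is associated with lower odds of myocardial infarction (OR = 0.42 < 1).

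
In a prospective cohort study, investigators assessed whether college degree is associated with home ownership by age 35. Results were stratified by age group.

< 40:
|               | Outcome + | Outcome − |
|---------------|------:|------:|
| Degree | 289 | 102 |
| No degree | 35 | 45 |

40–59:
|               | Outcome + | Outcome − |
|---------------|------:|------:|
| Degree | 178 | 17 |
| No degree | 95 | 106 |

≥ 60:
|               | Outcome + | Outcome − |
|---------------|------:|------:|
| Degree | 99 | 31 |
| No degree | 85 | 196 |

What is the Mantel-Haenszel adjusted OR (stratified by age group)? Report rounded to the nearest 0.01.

6.78

OR_MH = Σ(aᵢdᵢ/nᵢ) / Σ(bᵢcᵢ/nᵢ), where nᵢ is the stratum total.
Stratum 1 (< 40): n = 471; a·d/n = 289·45/471 = 27.6115; b·c/n = 102·35/471 = 7.5796
Stratum 2 (40–59): n = 396; a·d/n = 178·106/396 = 47.6465; b·c/n = 17·95/396 = 4.0783
Stratum 3 (≥ 60): n = 411; a·d/n = 99·196/411 = 47.2117; b·c/n = 31·85/411 = 6.4112
OR_MH = (27.6115 + 47.6465 + 47.2117) / (7.5796 + 4.0783 + 6.4112) = 122.4696 / 18.0691 = 6.77785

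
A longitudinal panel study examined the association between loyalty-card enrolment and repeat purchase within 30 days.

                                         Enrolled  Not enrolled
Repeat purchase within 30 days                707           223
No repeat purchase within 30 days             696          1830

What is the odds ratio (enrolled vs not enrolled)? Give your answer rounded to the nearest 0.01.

8.34

Reading the table with exposure as columns: a = 707 (Enrolled, case), b = 696 (Enrolled, non-case), c = 223 (Not enrolled, case), d = 1830.
OR = (a·d)/(b·c) = (707 × 1830) / (696 × 223) = 1293810 / 155208 = 8.33597
The odds of repeat purchase within 30 days are about 8.34 times as high in the enrolled group.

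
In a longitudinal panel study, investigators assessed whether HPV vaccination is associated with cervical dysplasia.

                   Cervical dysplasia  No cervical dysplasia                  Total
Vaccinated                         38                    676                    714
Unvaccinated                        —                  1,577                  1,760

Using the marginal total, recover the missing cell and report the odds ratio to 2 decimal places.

The missing cell is in the unexposed row: 1760 − 1577 = 183.
So a = 38, b = 676, c = 183, d = 1577.
OR = (a·d)/(b·c) = (38 × 1577) / (676 × 183) = 59926 / 123708 = 0.48441

0.48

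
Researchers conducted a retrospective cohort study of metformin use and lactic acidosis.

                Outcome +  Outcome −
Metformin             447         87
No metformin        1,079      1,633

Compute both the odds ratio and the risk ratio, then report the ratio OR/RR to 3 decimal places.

Cells: a = 447, b = 87, c = 1079, d = 1633.
OR = (447·1633)/(87·1079) = 729951/93873 = 7.77594
Risk in exposed = 447/534 = 0.83708; risk in unexposed = 1079/2712 = 0.39786; RR = 2.10395
OR/RR = 7.77594 / 2.10395 = 3.69589
The outcome is not rare, so the OR lies further from 1 than the RR.

3.696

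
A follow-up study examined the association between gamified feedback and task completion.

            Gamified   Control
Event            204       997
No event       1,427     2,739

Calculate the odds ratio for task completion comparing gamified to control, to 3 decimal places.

Reading the table with exposure as columns: a = 204 (Gamified, case), b = 1427 (Gamified, non-case), c = 997 (Control, case), d = 2739.
OR = (a·d)/(b·c) = (204 × 2739) / (1427 × 997) = 558756 / 1422719 = 0.39274
Exposure is associated with lower odds of task completion (OR = 0.39 < 1).

0.393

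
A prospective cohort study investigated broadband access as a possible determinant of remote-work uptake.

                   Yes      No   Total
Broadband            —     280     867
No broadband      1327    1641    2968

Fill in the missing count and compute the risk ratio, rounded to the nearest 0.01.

The missing cell is in the exposed row: 867 − 280 = 587.
So a = 587, b = 280, c = 1327, d = 1641.
RR = [a/(a+b)] / [c/(c+d)] = (587/867) / (1327/2968) = 0.67705/0.44710 = 1.51430

1.51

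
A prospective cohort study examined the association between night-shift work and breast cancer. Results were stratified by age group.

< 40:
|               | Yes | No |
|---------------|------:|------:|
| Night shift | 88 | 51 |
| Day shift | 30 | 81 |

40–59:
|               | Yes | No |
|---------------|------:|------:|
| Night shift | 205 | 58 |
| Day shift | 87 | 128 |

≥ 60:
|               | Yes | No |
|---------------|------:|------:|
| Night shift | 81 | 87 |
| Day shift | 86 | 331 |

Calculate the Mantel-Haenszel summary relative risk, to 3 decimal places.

2.118

RR_MH = Σ(aᵢ·n₀ᵢ/nᵢ) / Σ(cᵢ·n₁ᵢ/nᵢ), with n₁ᵢ = aᵢ+bᵢ (exposed), n₀ᵢ = cᵢ+dᵢ (unexposed), nᵢ = n₁ᵢ+n₀ᵢ.
Stratum 1 (< 40): n₁ = 139, n₀ = 111, n = 250; a·n₀/n = 88·111/250 = 39.0720; c·n₁/n = 30·139/250 = 16.6800
Stratum 2 (40–59): n₁ = 263, n₀ = 215, n = 478; a·n₀/n = 205·215/478 = 92.2071; c·n₁/n = 87·263/478 = 47.8682
Stratum 3 (≥ 60): n₁ = 168, n₀ = 417, n = 585; a·n₀/n = 81·417/585 = 57.7385; c·n₁/n = 86·168/585 = 24.6974
RR_MH = (39.0720 + 92.2071 + 57.7385) / (16.6800 + 47.8682 + 24.6974) = 189.0176 / 89.2456 = 2.11795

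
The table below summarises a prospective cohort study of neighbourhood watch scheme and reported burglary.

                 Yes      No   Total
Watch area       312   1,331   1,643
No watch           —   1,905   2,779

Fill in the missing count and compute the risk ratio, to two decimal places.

0.60

The missing cell is in the unexposed row: 2779 − 1905 = 874.
So a = 312, b = 1331, c = 874, d = 1905.
RR = [a/(a+b)] / [c/(c+d)] = (312/1643) / (874/2779) = 0.18990/0.31450 = 0.60380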